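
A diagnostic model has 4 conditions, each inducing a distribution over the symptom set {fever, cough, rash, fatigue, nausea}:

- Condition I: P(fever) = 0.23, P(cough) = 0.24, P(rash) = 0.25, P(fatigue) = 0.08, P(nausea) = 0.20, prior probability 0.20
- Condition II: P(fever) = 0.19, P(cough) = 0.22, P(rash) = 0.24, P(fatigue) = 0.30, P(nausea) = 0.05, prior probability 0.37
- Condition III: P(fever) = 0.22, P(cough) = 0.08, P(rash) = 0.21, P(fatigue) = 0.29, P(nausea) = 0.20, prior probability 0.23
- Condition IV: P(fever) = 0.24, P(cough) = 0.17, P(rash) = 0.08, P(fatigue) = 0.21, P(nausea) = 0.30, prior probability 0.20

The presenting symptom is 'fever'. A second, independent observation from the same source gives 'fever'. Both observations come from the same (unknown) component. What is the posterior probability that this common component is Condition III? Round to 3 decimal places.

0.239

The responsibility of component k is π_k f_k(x) divided by Σ_j π_j f_j(x).
Since both observations come from the same component, the likelihood for component k is f_k(x₁)·f_k(x₂).
  f_I = [P(fever | comp) = 0.23] × [0.23] = 0.0529
  f_II = [P(fever | comp) = 0.19] × [0.19] = 0.0361
  f_III = [P(fever | comp) = 0.22] × [0.22] = 0.0484
  f_IV = [P(fever | comp) = 0.24] × [0.24] = 0.0576
Unnormalised posteriors:
  π_I·f_I = 0.20 × 0.0529 = 0.01058
  π_II·f_II = 0.37 × 0.0361 = 0.013357
  π_III·f_III = 0.23 × 0.0484 = 0.011132
  π_IV·f_IV = 0.20 × 0.0576 = 0.01152
Evidence: 0.01058 + 0.013357 + 0.011132 + 0.01152 = 0.046589
P(Condition III | x) = 0.011132 / 0.046589 ≈ 0.239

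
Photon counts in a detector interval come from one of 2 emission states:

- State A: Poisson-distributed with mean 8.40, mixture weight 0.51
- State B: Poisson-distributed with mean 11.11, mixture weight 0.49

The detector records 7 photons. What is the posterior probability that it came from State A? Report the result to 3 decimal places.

Apply Bayes' rule: the posterior for each component is proportional to its prior times its likelihood at x.
Poisson probabilities:
  f_A = 0.131659
  f_B = 0.0620235
Multiply by the mixture weights:
  π_A·f_A = 0.51 × 0.131659 = 0.0671461
  π_B·f_B = 0.49 × 0.0620235 = 0.0303915
Normaliser: 0.0671461 + 0.0303915 = 0.0975376
So the posterior for State A is 0.0671461 / 0.0975376 ≈ 0.688.

0.688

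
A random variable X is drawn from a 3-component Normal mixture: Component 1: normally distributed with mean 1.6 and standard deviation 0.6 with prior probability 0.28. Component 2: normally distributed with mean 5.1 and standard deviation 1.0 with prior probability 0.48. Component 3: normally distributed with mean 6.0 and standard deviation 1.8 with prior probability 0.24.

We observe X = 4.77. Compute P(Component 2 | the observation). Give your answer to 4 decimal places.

The responsibility of component k is w_k f_k(x) divided by Σ_j w_j f_j(x).
Evaluate each component's likelihood at the observed value:
  p_1 = (1/(0.6·√(2π)))·exp(−(4.77−1.6)²/(2·0.6²)) = 0.664904·exp(-13.95681) = 5.77292e-07
  p_2 = (1/(1.0·√(2π)))·exp(−(4.77−5.1)²/(2·1.0²)) = 0.398942·exp(-0.05445) = 0.377801
  p_3 = (1/(1.8·√(2π)))·exp(−(4.77−6.0)²/(2·1.8²)) = 0.221635·exp(-0.23347) = 0.175486
Prior × likelihood for each component:
  w_1·p_1 = 0.28 × 5.77292e-07 = 1.61642e-07
  w_2·p_2 = 0.48 × 0.377801 = 0.181344
  w_3·p_3 = 0.24 × 0.175486 = 0.0421166
Normaliser: 1.61642e-07 + 0.181344 + 0.0421166 = 0.223461
P(Component 2 | the observation) ≈ 0.8115

0.8115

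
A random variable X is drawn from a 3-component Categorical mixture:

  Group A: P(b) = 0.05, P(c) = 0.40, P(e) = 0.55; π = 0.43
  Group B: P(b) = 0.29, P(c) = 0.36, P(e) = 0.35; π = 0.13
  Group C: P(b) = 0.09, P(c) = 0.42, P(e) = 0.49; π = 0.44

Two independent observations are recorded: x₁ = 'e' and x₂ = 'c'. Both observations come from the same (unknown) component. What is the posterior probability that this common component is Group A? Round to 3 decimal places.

Posterior ∝ prior × likelihood, so P(k | x) ∝ π_k f_k(x); normalise over all components.
Since both observations come from the same component, the likelihood for component k is f_k(x₁)·f_k(x₂).
  f_A = [0.55] × [0.4] = 0.22
  f_B = [0.35] × [0.36] = 0.126
  f_C = [0.49] × [0.42] = 0.2058
Unnormalised posteriors:
  π_A·f_A = 0.43 × 0.22 = 0.0946
  π_B·f_B = 0.13 × 0.126 = 0.01638
  π_C·f_C = 0.44 × 0.2058 = 0.090552
Normaliser: 0.0946 + 0.01638 + 0.090552 = 0.201532
P(Group A | x₁, x₂) = 0.0946 / 0.201532 ≈ 0.469

0.469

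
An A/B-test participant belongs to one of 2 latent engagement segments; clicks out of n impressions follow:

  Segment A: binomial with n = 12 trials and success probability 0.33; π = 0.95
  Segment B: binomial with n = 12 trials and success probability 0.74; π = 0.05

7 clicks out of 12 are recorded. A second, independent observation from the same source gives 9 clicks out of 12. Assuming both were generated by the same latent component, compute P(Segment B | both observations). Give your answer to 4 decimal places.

0.9171

By Bayes' theorem, P(k | x) = w_k f_k(x) / Σ_j w_j f_j(x).
Since both observations come from the same component, the likelihood for component k is f_k(x₁)·f_k(x₂).
  p_A = [C(12,7)·0.33^7·0.67^5 = 792·0.000426184·0.135013 = 0.0455719] × [0.00307095] = 0.000139949
  p_B = [C(12,7)·0.74^7·0.26^5 = 792·0.121513·0.00118814 = 0.114344] × [0.257293] = 0.02942
Weight by the priors:
  w_A·p_A = 0.95 × 0.000139949 = 0.000132951
  w_B·p_B = 0.05 × 0.02942 = 0.001471
Evidence: 0.000132951 + 0.001471 = 0.00160395
P(Segment B | data) = 0.001471 / 0.00160395 ≈ 0.9171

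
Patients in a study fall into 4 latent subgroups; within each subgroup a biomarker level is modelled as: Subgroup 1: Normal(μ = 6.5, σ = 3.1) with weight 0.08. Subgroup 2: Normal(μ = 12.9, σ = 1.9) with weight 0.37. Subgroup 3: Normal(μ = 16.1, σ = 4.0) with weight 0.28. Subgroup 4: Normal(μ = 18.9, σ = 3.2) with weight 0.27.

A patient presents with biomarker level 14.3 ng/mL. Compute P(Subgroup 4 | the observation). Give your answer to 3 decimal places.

Apply Bayes' rule: the posterior for each component is proportional to its prior times its likelihood at x.
Normal densities:
  p_1 = (1/(3.1·√(2π)))·exp(−(14.3−6.5)²/(2·3.1²)) = 0.128691·exp(-3.16545) = 0.00543012
  p_2 = (1/(1.9·√(2π)))·exp(−(14.3−12.9)²/(2·1.9²)) = 0.209970·exp(-0.27147) = 0.160051
  p_3 = (1/(4.0·√(2π)))·exp(−(14.3−16.1)²/(2·4.0²)) = 0.099736·exp(-0.10125) = 0.0901317
  p_4 = (1/(3.2·√(2π)))·exp(−(14.3−18.9)²/(2·3.2²)) = 0.124669·exp(-1.03320) = 0.0443655
Multiply by the mixture weights:
  π_1·p_1 = 0.08 × 0.00543012 = 0.00043441
  π_2·p_2 = 0.37 × 0.160051 = 0.059219
  π_3·p_3 = 0.28 × 0.0901317 = 0.0252369
  π_4·p_4 = 0.27 × 0.0443655 = 0.0119787
Evidence: 0.00043441 + 0.059219 + 0.0252369 + 0.0119787 = 0.096869
P(Subgroup 4 | data) ≈ 0.124

0.124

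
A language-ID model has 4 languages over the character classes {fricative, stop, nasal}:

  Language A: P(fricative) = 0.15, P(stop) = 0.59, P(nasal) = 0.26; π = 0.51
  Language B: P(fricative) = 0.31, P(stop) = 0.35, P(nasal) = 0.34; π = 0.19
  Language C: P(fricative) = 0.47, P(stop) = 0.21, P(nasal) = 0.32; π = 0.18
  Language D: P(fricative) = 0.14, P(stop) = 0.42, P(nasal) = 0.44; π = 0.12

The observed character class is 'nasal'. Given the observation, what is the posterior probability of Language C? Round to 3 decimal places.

0.187

By Bayes' theorem, P(k | x) = P(Z=k) f_k(x) / Σ_j P(Z=j) f_j(x).
Categorical probabilities:
  L_A = P(nasal | comp) = 0.26
  L_B = P(nasal | comp) = 0.34
  L_C = P(nasal | comp) = 0.32
  L_D = P(nasal | comp) = 0.44
Prior × likelihood for each component:
  P(Z=A)·L_A = 0.51 × 0.26 = 0.1326
  P(Z=B)·L_B = 0.19 × 0.34 = 0.0646
  P(Z=C)·L_C = 0.18 × 0.32 = 0.0576
  P(Z=D)·L_D = 0.12 × 0.44 = 0.0528
Evidence: 0.1326 + 0.0646 + 0.0576 + 0.0528 = 0.3076
P(Language C | the observation) = 0.0576 / 0.3076 ≈ 0.187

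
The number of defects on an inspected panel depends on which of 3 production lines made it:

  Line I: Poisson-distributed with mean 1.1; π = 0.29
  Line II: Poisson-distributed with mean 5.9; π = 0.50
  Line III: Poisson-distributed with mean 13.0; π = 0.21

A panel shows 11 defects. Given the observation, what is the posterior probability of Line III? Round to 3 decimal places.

Apply Bayes' rule: the posterior for each component is proportional to its prior times its likelihood at x.
Evaluate each component's likelihood at the observed value:
  p_I = 2.37925e-08
  p_II = 0.0206956
  p_III = 0.101483
Prior × likelihood for each component:
  w_I·p_I = 0.29 × 2.37925e-08 = 6.89982e-09
  w_II·p_II = 0.50 × 0.0206956 = 0.0103478
  w_III·p_III = 0.21 × 0.101483 = 0.0213114
Sum: 6.89982e-09 + 0.0103478 + 0.0213114 = 0.0316592
Responsibility of Line III: 0.0213114 / 0.0316592 ≈ 0.673

0.673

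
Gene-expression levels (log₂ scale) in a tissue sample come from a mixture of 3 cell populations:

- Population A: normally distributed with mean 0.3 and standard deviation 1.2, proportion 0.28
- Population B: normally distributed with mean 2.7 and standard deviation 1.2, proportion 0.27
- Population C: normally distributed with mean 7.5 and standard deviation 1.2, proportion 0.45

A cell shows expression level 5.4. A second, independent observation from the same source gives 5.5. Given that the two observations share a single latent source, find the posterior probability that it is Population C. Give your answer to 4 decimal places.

P(component k | x) = P(Z=k)·f_k(x) / marginal(x), where marginal(x) = Σ_j P(Z=j)·f_j(x).
Since both observations come from the same component, the likelihood for component k is f_k(x₁)·f_k(x₂).
  p_A = [(1/(1.2·√(2π)))·exp(−(5.4−0.3)²/(2·1.2²)) = 0.332452·exp(-9.03125) = 3.97655e-05] × [2.78091e-05] = 1.10584e-09
  p_B = [(1/(1.2·√(2π)))·exp(−(5.4−2.7)²/(2·1.2²)) = 0.332452·exp(-2.53125) = 0.0264497] × [0.0218516] = 0.000577968
  p_C = [(1/(1.2·√(2π)))·exp(−(5.4−7.5)²/(2·1.2²)) = 0.332452·exp(-1.53125) = 0.0718978] × [0.0828976] = 0.00596015
Multiply by the mixture weights:
  P(Z=A)·p_A = 0.28 × 1.10584e-09 = 3.09636e-10
  P(Z=B)·p_B = 0.27 × 0.000577968 = 0.000156051
  P(Z=C)·p_C = 0.45 × 0.00596015 = 0.00268207
Sum: 3.09636e-10 + 0.000156051 + 0.00268207 = 0.00283812
P(Population C | data) ≈ 0.9450

0.9450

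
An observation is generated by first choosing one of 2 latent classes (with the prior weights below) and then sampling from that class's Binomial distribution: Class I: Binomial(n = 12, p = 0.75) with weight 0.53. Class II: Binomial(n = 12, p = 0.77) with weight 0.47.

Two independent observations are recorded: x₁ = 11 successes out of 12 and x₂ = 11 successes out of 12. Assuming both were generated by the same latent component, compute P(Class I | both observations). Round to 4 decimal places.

0.4275

The responsibility of component k is P(Z=k) f_k(x) divided by Σ_j P(Z=j) f_j(x).
Since both observations come from the same component, the likelihood for component k is f_k(x₁)·f_k(x₂).
  p_I = [C(12,11)·0.75^11·0.25^1 = 12·0.0422351·0.25 = 0.126705] × [0.126705] = 0.0160543
  p_II = [C(12,11)·0.77^11·0.23^1 = 12·0.0564154·0.23 = 0.155707] × [0.155707] = 0.0242445
Multiply by the mixture weights:
  P(Z=I)·p_I = 0.53 × 0.0160543 = 0.00850876
  P(Z=II)·p_II = 0.47 × 0.0242445 = 0.0113949
Normaliser: 0.00850876 + 0.0113949 = 0.0199037
P(Class I | x) = 0.00850876 / 0.0199037 ≈ 0.4275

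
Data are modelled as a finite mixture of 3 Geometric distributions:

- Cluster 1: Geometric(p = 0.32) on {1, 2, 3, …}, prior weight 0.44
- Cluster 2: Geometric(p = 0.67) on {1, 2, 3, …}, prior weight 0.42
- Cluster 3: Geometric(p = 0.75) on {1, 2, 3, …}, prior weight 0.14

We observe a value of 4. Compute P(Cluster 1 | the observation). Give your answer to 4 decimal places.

The responsibility of component k is π_k f_k(x) divided by Σ_j π_j f_j(x).
Component likelihoods at x = 4:
  L_1 = 0.100618
  L_2 = 0.0240778
  L_3 = 0.0117188
Unnormalised posteriors:
  π_1·L_1 = 0.44 × 0.100618 = 0.044272
  π_2·L_2 = 0.42 × 0.0240778 = 0.0101127
  π_3·L_3 = 0.14 × 0.0117188 = 0.00164063
Denominator: 0.044272 + 0.0101127 + 0.00164063 = 0.0560253
P(Cluster 1 | data) = 0.044272 / 0.0560253 ≈ 0.7902

0.7902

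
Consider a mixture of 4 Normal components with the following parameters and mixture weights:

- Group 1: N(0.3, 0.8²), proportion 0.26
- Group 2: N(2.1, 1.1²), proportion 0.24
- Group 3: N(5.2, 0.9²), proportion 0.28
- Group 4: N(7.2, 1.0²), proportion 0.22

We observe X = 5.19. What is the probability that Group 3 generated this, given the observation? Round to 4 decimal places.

P(component k | x) = w_k·f_k(x) / marginal(x), where marginal(x) = Σ_j w_j·f_j(x).
Evaluate each component's likelihood at the observed value:
  p_1 = 3.84258e-09
  p_2 = 0.00701472
  p_3 = 0.443242
  p_4 = 0.0529192
Prior × likelihood for each component:
  w_1·p_1 = 0.26 × 3.84258e-09 = 9.9907e-10
  w_2·p_2 = 0.24 × 0.00701472 = 0.00168353
  w_3·p_3 = 0.28 × 0.443242 = 0.124108
  w_4·p_4 = 0.22 × 0.0529192 = 0.0116422
Marginal: 9.9907e-10 + 0.00168353 + 0.124108 + 0.0116422 = 0.137433
So the posterior for Group 3 is 0.124108 / 0.137433 ≈ 0.9030.

0.9030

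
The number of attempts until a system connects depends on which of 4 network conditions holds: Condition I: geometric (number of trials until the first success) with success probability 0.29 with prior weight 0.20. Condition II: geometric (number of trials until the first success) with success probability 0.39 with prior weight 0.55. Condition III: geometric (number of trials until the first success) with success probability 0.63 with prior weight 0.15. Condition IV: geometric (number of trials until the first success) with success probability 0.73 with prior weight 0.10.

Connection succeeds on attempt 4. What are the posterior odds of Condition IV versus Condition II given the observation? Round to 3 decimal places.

The posterior odds equal the prior odds times the likelihood ratio: (π_i/π_j)·(f_i(x)/f_j(x)).
Geometric probabilities:
  L_I = 0.29·(1−0.29)^3 = 0.29·0.357911 = 0.103794
  L_II = 0.39·(1−0.39)^3 = 0.39·0.226981 = 0.0885226
  L_III = 0.63·(1−0.63)^3 = 0.63·0.050653 = 0.0319114
  L_IV = 0.73·(1−0.73)^3 = 0.73·0.019683 = 0.0143686
Odds = (0.10/0.55) × (0.0143686/0.0885226) = 0.181818 × 0.162316 ≈ 0.030

0.030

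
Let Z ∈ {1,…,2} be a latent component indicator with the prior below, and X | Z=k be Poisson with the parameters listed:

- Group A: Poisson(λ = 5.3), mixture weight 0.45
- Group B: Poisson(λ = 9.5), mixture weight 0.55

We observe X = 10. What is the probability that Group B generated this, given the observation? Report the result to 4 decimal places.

The responsibility of component k is π_k f_k(x) divided by Σ_j π_j f_j(x).
Poisson probabilities:
  f_A = e^(−5.3)·5.3^10/10! = 0.0240566
  f_B = e^(−9.5)·9.5^10/10! = 0.123502
Prior × likelihood for each component:
  π_A·f_A = 0.45 × 0.0240566 = 0.0108255
  π_B·f_B = 0.55 × 0.123502 = 0.0679263
Denominator: 0.0108255 + 0.0679263 = 0.0787518
So the posterior for Group B is 0.0679263 / 0.0787518 ≈ 0.8625.

0.8625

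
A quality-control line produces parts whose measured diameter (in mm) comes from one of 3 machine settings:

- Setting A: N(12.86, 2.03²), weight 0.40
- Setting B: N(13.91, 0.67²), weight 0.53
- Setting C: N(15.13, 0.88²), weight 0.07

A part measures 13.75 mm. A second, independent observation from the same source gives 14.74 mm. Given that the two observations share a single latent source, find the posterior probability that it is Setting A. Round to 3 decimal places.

0.094

P(component k | x) = P(Z=k)·f_k(x) / marginal(x), where marginal(x) = Σ_j P(Z=j)·f_j(x).
Since both observations come from the same component, the likelihood for component k is f_k(x₁)·f_k(x₂).
  L_A = [(1/(2.03·√(2π)))·exp(−(13.75−12.86)²/(2·2.03²)) = 0.196523·exp(-0.09611) = 0.178515] × [0.127989] = 0.0228479
  L_B = [(1/(0.67·√(2π)))·exp(−(13.75−13.91)²/(2·0.67²)) = 0.595436·exp(-0.02851) = 0.578698] × [0.276435] = 0.159972
  L_C = [(1/(0.88·√(2π)))·exp(−(13.75−15.13)²/(2·0.88²)) = 0.453344·exp(-1.22960) = 0.132562] × [0.410939] = 0.054475
Multiply by the mixture weights:
  P(Z=A)·L_A = 0.40 × 0.0228479 = 0.00913917
  P(Z=B)·L_B = 0.53 × 0.159972 = 0.0847852
  P(Z=C)·L_C = 0.07 × 0.054475 = 0.00381325
Evidence: 0.00913917 + 0.0847852 + 0.00381325 = 0.0977376
P(Setting A | x₁, x₂) = 0.00913917 / 0.0977376 ≈ 0.094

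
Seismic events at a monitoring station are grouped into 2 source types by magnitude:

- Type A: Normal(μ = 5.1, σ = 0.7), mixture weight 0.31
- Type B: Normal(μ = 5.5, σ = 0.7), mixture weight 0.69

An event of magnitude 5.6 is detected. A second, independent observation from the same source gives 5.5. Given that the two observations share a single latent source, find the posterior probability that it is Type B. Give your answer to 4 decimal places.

By Bayes' theorem, P(k | x) = w_k f_k(x) / Σ_j w_j f_j(x).
Since both observations come from the same component, the likelihood for component k is f_k(x₁)·f_k(x₂).
  p_A = [0.441593] × [0.484068] = 0.213761
  p_B = [0.564132] × [0.569918] = 0.321509
Weight by the priors:
  w_A·p_A = 0.31 × 0.213761 = 0.0662661
  w_B·p_B = 0.69 × 0.321509 = 0.221841
Denominator: 0.0662661 + 0.221841 = 0.288107
So the posterior for Type B is 0.221841 / 0.288107 ≈ 0.7700.

0.7700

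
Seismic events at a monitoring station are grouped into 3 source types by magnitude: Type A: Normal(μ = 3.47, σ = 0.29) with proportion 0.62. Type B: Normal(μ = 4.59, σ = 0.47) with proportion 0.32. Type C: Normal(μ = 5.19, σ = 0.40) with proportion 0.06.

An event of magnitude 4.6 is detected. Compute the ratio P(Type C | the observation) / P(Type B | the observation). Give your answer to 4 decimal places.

Only the two components matter; the odds are (w_i f_i(x)) / (w_j f_j(x)).
Normal densities:
  L_A = 0.000694289
  L_B = 0.848621
  L_C = 0.336062
0.0201637 / 0.271559 ≈ 0.0743

0.0743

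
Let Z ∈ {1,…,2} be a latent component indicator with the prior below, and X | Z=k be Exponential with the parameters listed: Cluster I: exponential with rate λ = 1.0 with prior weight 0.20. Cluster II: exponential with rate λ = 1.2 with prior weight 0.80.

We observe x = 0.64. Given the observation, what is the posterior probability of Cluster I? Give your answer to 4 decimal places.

0.1914

Apply Bayes' rule: the posterior for each component is proportional to its prior times its likelihood at x.
Component likelihoods at x = 0.64:
  p_I = 1.0·e^(−1.0·0.64) = 1.0·e^(−0.6400) = 0.527292
  p_II = 1.2·e^(−1.2·0.64) = 1.2·e^(−0.7680) = 0.556728
Multiply by the mixture weights:
  π_I·p_I = 0.20 × 0.527292 = 0.105458
  π_II·p_II = 0.80 × 0.556728 = 0.445382
Marginal: 0.105458 + 0.445382 = 0.550841
Responsibility of Cluster I: 0.105458 / 0.550841 ≈ 0.1914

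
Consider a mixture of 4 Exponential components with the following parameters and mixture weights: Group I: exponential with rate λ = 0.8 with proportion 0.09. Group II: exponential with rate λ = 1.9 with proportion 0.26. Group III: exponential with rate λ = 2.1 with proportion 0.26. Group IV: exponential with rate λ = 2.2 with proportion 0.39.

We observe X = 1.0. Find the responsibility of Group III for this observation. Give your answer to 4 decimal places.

0.2493

Apply Bayes' rule: the posterior for each component is proportional to its prior times its likelihood at x.
Exponential densities:
  p_I = 0.359463
  p_II = 0.28418
  p_III = 0.257158
  p_IV = 0.243767
Prior × likelihood for each component:
  π_I·p_I = 0.09 × 0.359463 = 0.0323517
  π_II·p_II = 0.26 × 0.28418 = 0.0738869
  π_III·p_III = 0.26 × 0.257158 = 0.0668612
  π_IV·p_IV = 0.39 × 0.243767 = 0.0950691
Denominator: 0.0323517 + 0.0738869 + 0.0668612 + 0.0950691 = 0.268169
P(Group III | 1.0) = 0.0668612 / 0.268169 ≈ 0.2493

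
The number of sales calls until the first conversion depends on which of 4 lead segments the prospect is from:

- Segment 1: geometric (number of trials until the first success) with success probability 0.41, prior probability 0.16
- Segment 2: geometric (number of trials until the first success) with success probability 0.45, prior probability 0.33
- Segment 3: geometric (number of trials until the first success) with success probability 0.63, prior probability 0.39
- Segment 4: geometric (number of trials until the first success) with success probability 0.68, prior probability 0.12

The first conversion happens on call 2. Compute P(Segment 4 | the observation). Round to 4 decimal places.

The responsibility of component k is π_k f_k(x) divided by Σ_j π_j f_j(x).
Evaluate each component's likelihood at the observed value:
  L_1 = 0.41·(1−0.41)^1 = 0.41·0.59 = 0.2419
  L_2 = 0.45·(1−0.45)^1 = 0.45·0.55 = 0.2475
  L_3 = 0.63·(1−0.63)^1 = 0.63·0.37 = 0.2331
  L_4 = 0.68·(1−0.68)^1 = 0.68·0.32 = 0.2176
Unnormalised posteriors:
  π_1·L_1 = 0.16 × 0.2419 = 0.038704
  π_2·L_2 = 0.33 × 0.2475 = 0.081675
  π_3·L_3 = 0.39 × 0.2331 = 0.090909
  π_4·L_4 = 0.12 × 0.2176 = 0.026112
Normaliser: 0.038704 + 0.081675 + 0.090909 + 0.026112 = 0.2374
P(Segment 4 | 2) ≈ 0.1100

0.1100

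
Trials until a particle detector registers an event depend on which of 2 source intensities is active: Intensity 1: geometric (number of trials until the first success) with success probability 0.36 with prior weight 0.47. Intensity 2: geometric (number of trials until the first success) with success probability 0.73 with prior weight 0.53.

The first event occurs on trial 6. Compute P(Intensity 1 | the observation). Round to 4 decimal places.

0.9703

P(component k | x) = π_k·f_k(x) / marginal(x), where marginal(x) = Σ_j π_j·f_j(x).
Component likelihoods at x = 6:
  f_1 = 0.0386547
  f_2 = 0.00104747
Unnormalised posteriors:
  π_1·f_1 = 0.47 × 0.0386547 = 0.0181677
  π_2·f_2 = 0.53 × 0.00104747 = 0.000555159
Evidence: 0.0181677 + 0.000555159 = 0.0187229
P(Intensity 1 | the observation) ≈ 0.9703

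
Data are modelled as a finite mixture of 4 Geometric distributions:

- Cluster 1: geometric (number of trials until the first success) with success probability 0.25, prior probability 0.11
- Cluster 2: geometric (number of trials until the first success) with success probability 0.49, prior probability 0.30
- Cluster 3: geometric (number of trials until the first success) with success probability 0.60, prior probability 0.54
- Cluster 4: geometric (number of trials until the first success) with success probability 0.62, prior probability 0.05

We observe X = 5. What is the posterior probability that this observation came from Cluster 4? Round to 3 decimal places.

0.023

By Bayes' theorem, P(k | x) = π_k f_k(x) / Σ_j π_j f_j(x).
Geometric probabilities:
  L_1 = 0.0791016
  L_2 = 0.0331495
  L_3 = 0.01536
  L_4 = 0.0129278
Weight by the priors:
  π_1·L_1 = 0.11 × 0.0791016 = 0.00870117
  π_2·L_2 = 0.30 × 0.0331495 = 0.00994485
  π_3·L_3 = 0.54 × 0.01536 = 0.0082944
  π_4·L_4 = 0.05 × 0.0129278 = 0.000646392
Normaliser: 0.00870117 + 0.00994485 + 0.0082944 + 0.000646392 = 0.0275868
Responsibility of Cluster 4: 0.000646392 / 0.0275868 ≈ 0.023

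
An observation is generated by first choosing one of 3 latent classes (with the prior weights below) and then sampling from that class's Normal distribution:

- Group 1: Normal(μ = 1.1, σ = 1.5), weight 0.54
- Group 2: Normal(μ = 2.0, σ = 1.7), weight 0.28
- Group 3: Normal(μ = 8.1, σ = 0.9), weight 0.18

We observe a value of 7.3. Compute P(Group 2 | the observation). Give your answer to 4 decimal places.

0.0094

By Bayes' theorem, P(k | x) = π_k f_k(x) / Σ_j π_j f_j(x).
Normal densities:
  p_1 = 5.18775e-05
  p_2 = 0.00181907
  p_3 = 0.298603
Unnormalised posteriors:
  π_1·p_1 = 0.54 × 5.18775e-05 = 2.80138e-05
  π_2·p_2 = 0.28 × 0.00181907 = 0.00050934
  π_3·p_3 = 0.18 × 0.298603 = 0.0537486
Denominator: 2.80138e-05 + 0.00050934 + 0.0537486 = 0.0542859
P(Group 2 | 7.3) = 0.00050934 / 0.0542859 ≈ 0.0094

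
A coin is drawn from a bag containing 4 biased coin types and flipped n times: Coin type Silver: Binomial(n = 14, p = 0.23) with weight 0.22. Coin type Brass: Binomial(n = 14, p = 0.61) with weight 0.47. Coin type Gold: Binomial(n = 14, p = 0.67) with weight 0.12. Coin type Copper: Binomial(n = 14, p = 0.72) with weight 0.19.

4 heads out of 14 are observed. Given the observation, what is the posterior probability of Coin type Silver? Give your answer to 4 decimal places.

0.8857

Posterior ∝ prior × likelihood, so P(k | x) ∝ w_k f_k(x); normalise over all components.
Binomial probabilities:
  L_Silver = C(14,4)·0.23^4·0.77^10 = 1001·0.00279841·0.0732668 = 0.205236
  L_Brass = C(14,4)·0.61^4·0.39^10 = 1001·0.138458·8.14041e-05 = 0.0112823
  L_Gold = C(14,4)·0.67^4·0.33^10 = 1001·0.201511·1.53158e-05 = 0.00308939
  L_Copper = C(14,4)·0.72^4·0.28^10 = 1001·0.268739·2.96197e-06 = 0.000796791
Prior × likelihood for each component:
  w_Silver·L_Silver = 0.22 × 0.205236 = 0.0451518
  w_Brass·L_Brass = 0.47 × 0.0112823 = 0.0053027
  w_Gold·L_Gold = 0.12 × 0.00308939 = 0.000370727
  w_Copper·L_Copper = 0.19 × 0.000796791 = 0.00015139
Denominator: 0.0451518 + 0.0053027 + 0.000370727 + 0.00015139 = 0.0509767
P(Coin type Silver | 4 heads out of 14) ≈ 0.8857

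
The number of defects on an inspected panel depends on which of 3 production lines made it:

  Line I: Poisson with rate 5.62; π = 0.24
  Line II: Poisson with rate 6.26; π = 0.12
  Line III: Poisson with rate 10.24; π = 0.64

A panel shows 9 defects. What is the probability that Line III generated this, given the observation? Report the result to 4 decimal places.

P(component k | x) = π_k·f_k(x) / marginal(x), where marginal(x) = Σ_j π_j·f_j(x).
Poisson probabilities:
  p_I = e^(−5.62)·5.62^9/9! = 0.0558636
  p_II = e^(−6.26)·6.26^9/9! = 0.077754
  p_III = e^(−10.24)·10.24^9/9! = 0.121832
Unnormalised posteriors:
  π_I·p_I = 0.24 × 0.0558636 = 0.0134073
  π_II·p_II = 0.12 × 0.077754 = 0.00933048
  π_III·p_III = 0.64 × 0.121832 = 0.0779724
Normaliser: 0.0134073 + 0.00933048 + 0.0779724 = 0.10071
So the posterior for Line III is 0.0779724 / 0.10071 ≈ 0.7742.

0.7742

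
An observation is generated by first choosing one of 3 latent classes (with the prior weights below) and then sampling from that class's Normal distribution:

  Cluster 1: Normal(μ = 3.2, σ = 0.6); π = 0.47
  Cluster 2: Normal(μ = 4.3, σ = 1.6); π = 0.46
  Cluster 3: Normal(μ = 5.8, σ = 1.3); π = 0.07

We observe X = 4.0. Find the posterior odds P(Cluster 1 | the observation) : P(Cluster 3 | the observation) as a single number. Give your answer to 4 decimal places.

15.5976

Posterior odds = (P(Z=i) f_i(x)) / (P(Z=j) f_j(x)); the normalising sum cancels.
Evaluate each component's likelihood at the observed value:
  f_1 = (1/(0.6·√(2π)))·exp(−(4.0−3.2)²/(2·0.6²)) = 0.664904·exp(-0.88889) = 0.27335
  f_2 = (1/(1.6·√(2π)))·exp(−(4.0−4.3)²/(2·1.6²)) = 0.249339·exp(-0.01758) = 0.244994
  f_3 = (1/(1.3·√(2π)))·exp(−(4.0−5.8)²/(2·1.3²)) = 0.306879·exp(-0.95858) = 0.117669
0.128475 / 0.00823681 ≈ 15.5976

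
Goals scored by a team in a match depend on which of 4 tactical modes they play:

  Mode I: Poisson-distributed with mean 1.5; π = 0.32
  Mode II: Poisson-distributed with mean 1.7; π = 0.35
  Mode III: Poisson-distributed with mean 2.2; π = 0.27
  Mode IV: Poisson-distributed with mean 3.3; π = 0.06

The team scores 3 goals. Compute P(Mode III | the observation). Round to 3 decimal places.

0.334

Apply Bayes' rule: the posterior for each component is proportional to its prior times its likelihood at x.
Component likelihoods at x = 3 goals:
  L_I = e^(−1.5)·1.5^3/3! = 0.125511
  L_II = e^(−1.7)·1.7^3/3! = 0.149587
  L_III = e^(−2.2)·2.2^3/3! = 0.196639
  L_IV = e^(−3.3)·3.3^3/3! = 0.220912
Multiply by the mixture weights:
  π_I·L_I = 0.32 × 0.125511 = 0.0401634
  π_II·L_II = 0.35 × 0.149587 = 0.0523556
  π_III·L_III = 0.27 × 0.196639 = 0.0530924
  π_IV·L_IV = 0.06 × 0.220912 = 0.0132547
Sum: 0.0401634 + 0.0523556 + 0.0530924 + 0.0132547 = 0.158866
So the posterior for Mode III is 0.0530924 / 0.158866 ≈ 0.334.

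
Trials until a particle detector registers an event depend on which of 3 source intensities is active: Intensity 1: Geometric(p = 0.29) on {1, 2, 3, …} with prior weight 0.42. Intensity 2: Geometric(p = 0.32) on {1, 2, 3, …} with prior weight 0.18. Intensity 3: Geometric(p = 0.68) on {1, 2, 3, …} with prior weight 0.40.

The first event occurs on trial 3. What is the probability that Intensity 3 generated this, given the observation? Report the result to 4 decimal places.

0.2403

The responsibility of component k is π_k f_k(x) divided by Σ_j π_j f_j(x).
Evaluate each component's likelihood at the observed value:
  f_1 = 0.29·(1−0.29)^2 = 0.29·0.5041 = 0.146189
  f_2 = 0.32·(1−0.32)^2 = 0.32·0.4624 = 0.147968
  f_3 = 0.68·(1−0.68)^2 = 0.68·0.1024 = 0.069632
Unnormalised posteriors:
  π_1·f_1 = 0.42 × 0.146189 = 0.0613994
  π_2·f_2 = 0.18 × 0.147968 = 0.0266342
  π_3·f_3 = 0.40 × 0.069632 = 0.0278528
Marginal: 0.0613994 + 0.0266342 + 0.0278528 = 0.115886
P(Intensity 3 | the observation) = 0.0278528 / 0.115886 ≈ 0.2403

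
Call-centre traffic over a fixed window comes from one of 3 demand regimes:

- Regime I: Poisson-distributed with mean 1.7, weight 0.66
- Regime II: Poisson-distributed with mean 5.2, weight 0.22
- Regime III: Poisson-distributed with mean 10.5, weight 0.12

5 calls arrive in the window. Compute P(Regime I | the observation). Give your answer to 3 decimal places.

P(component k | x) = P(Z=k)·f_k(x) / marginal(x), where marginal(x) = Σ_j P(Z=j)·f_j(x).
Component likelihoods at x = 5 calls:
  L_I = e^(−1.7)·1.7^5/5! = 0.0216154
  L_II = e^(−5.2)·5.2^5/5! = 0.174785
  L_III = e^(−10.5)·10.5^5/5! = 0.0292869
Multiply by the mixture weights:
  P(Z=I)·L_I = 0.66 × 0.0216154 = 0.0142661
  P(Z=II)·L_II = 0.22 × 0.174785 = 0.0384527
  P(Z=III)·L_III = 0.12 × 0.0292869 = 0.00351443
Normaliser: 0.0142661 + 0.0384527 + 0.00351443 = 0.0562333
P(Regime I | the observation) = 0.0142661 / 0.0562333 ≈ 0.254

0.254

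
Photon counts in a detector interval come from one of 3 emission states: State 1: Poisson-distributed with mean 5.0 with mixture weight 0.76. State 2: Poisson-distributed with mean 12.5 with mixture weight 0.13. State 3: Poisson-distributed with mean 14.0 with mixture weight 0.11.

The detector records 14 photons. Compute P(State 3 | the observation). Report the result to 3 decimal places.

Posterior ∝ prior × likelihood, so P(k | x) ∝ P(Z=k) f_k(x); normalise over all components.
Poisson probabilities:
  p_1 = e^(−5.0)·5.0^14/14! = 0.000471736
  p_2 = e^(−12.5)·12.5^14/14! = 0.0971965
  p_3 = e^(−14.0)·14.0^14/14! = 0.105989
Weight by the priors:
  P(Z=1)·p_1 = 0.76 × 0.000471736 = 0.00035852
  P(Z=2)·p_2 = 0.13 × 0.0971965 = 0.0126356
  P(Z=3)·p_3 = 0.11 × 0.105989 = 0.0116588
Evidence: 0.00035852 + 0.0126356 + 0.0116588 = 0.0246529
P(State 3 | the observation) ≈ 0.473

0.473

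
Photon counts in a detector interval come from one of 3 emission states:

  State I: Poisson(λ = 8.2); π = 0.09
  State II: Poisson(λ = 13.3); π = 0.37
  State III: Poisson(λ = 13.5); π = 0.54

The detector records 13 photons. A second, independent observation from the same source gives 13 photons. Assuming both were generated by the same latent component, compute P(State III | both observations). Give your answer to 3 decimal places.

0.585

P(component k | x) = w_k·f_k(x) / marginal(x), where marginal(x) = Σ_j w_j·f_j(x).
Since both observations come from the same component, the likelihood for component k is f_k(x₁)·f_k(x₂).
  L_I = [e^(−8.2)·8.2^13/13! = 0.033426] × [0.033426] = 0.0011173
  L_II = [e^(−13.3)·13.3^13/13! = 0.109566] × [0.109566] = 0.0120046
  L_III = [e^(−13.5)·13.5^13/13! = 0.108914] × [0.108914] = 0.0118622
Prior × likelihood for each component:
  w_I·L_I = 0.09 × 0.0011173 = 0.000100557
  w_II·L_II = 0.37 × 0.0120046 = 0.00444171
  w_III·L_III = 0.54 × 0.0118622 = 0.0064056
Normaliser: 0.000100557 + 0.00444171 + 0.0064056 = 0.0109479
Responsibility of State III: 0.0064056 / 0.0109479 ≈ 0.585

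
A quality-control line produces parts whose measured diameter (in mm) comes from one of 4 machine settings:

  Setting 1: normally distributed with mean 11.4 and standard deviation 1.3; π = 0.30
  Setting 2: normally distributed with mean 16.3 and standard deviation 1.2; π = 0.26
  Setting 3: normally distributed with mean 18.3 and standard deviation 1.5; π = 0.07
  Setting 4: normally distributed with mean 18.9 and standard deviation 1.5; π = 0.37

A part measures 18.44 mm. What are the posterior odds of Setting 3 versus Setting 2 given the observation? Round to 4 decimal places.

1.0517

The posterior odds equal the prior odds times the likelihood ratio: (P(Z=i)/P(Z=j))·(f_i(x)/f_j(x)).
Normal densities:
  f_1 = (1/(1.3·√(2π)))·exp(−(18.44−11.4)²/(2·1.3²)) = 0.306879·exp(-14.66320) = 1.31469e-07
  f_2 = (1/(1.2·√(2π)))·exp(−(18.44−16.3)²/(2·1.2²)) = 0.332452·exp(-1.59014) = 0.067786
  f_3 = (1/(1.5·√(2π)))·exp(−(18.44−18.3)²/(2·1.5²)) = 0.265962·exp(-0.00436) = 0.264806
  f_4 = (1/(1.5·√(2π)))·exp(−(18.44−18.9)²/(2·1.5²)) = 0.265962·exp(-0.04702) = 0.253745
Posterior odds = (P(Z=3)·f_3) / (P(Z=2)·f_2) = (0.07·0.264806) / (0.26·0.067786) = 0.0185364 / 0.0176244 ≈ 1.0517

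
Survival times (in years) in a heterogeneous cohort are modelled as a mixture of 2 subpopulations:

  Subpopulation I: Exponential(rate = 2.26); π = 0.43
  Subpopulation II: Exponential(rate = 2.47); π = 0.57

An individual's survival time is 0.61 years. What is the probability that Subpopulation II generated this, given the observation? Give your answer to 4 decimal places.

0.5604

The responsibility of component k is w_k f_k(x) divided by Σ_j w_j f_j(x).
Exponential densities:
  L_I = 2.26·e^(−2.26·0.61) = 2.26·e^(−1.3786) = 0.569364
  L_II = 2.47·e^(−2.47·0.61) = 2.47·e^(−1.5067) = 0.547451
Unnormalised posteriors:
  w_I·L_I = 0.43 × 0.569364 = 0.244827
  w_II·L_II = 0.57 × 0.547451 = 0.312047
Evidence: 0.244827 + 0.312047 = 0.556874
P(Subpopulation II | data) ≈ 0.5604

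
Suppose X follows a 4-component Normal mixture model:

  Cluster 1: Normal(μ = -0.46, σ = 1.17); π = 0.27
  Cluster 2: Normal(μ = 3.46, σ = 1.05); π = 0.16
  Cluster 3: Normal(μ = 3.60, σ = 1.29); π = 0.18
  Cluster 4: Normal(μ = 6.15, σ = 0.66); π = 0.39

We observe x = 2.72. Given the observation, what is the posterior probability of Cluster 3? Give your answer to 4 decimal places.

0.4701

Apply Bayes' rule: the posterior for each component is proportional to its prior times its likelihood at x.
Normal densities:
  L_1 = 0.00848407
  L_2 = 0.296392
  L_3 = 0.245058
  L_4 = 8.25175e-07
Prior × likelihood for each component:
  P(Z=1)·L_1 = 0.27 × 0.00848407 = 0.0022907
  P(Z=2)·L_2 = 0.16 × 0.296392 = 0.0474227
  P(Z=3)·L_3 = 0.18 × 0.245058 = 0.0441105
  P(Z=4)·L_4 = 0.39 × 8.25175e-07 = 3.21818e-07
Evidence: 0.0022907 + 0.0474227 + 0.0441105 + 3.21818e-07 = 0.0938242
P(Cluster 3 | x) = 0.0441105 / 0.0938242 ≈ 0.4701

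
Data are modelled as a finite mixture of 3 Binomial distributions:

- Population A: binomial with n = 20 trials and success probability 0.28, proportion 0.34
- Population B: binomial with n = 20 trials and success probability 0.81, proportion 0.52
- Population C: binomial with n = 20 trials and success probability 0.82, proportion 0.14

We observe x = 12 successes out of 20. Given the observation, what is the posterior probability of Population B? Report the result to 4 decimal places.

0.7792

The responsibility of component k is π_k f_k(x) divided by Σ_j π_j f_j(x).
Component likelihoods at x = 12 successes out of 20:
  f_A = 0.00211263
  f_B = 0.0170654
  f_C = 0.0128296
Weight by the priors:
  π_A·f_A = 0.34 × 0.00211263 = 0.000718294
  π_B·f_B = 0.52 × 0.0170654 = 0.008874
  π_C·f_C = 0.14 × 0.0128296 = 0.00179615
Marginal: 0.000718294 + 0.008874 + 0.00179615 = 0.0113884
P(Population B | data) ≈ 0.7792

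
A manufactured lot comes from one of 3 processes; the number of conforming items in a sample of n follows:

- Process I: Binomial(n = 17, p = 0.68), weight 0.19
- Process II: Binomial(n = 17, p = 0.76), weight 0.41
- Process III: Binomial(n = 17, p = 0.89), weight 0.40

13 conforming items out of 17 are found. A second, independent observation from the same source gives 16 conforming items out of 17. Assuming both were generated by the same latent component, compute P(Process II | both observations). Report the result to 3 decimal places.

0.333

Posterior ∝ prior × likelihood, so P(k | x) ∝ w_k f_k(x); normalise over all components.
Since both observations come from the same component, the likelihood for component k is f_k(x₁)·f_k(x₂).
  f_I = [0.16588] × [0.0113695] = 0.00188597
  f_II = [0.222843] × [0.0505449] = 0.0112636
  f_III = [0.0765981] × [0.289789] = 0.0221973
Multiply by the mixture weights:
  w_I·f_I = 0.19 × 0.00188597 = 0.000358334
  w_II·f_II = 0.41 × 0.0112636 = 0.00461807
  w_III·f_III = 0.40 × 0.0221973 = 0.00887891
Evidence: 0.000358334 + 0.00461807 + 0.00887891 = 0.0138553
Responsibility of Process II: 0.00461807 / 0.0138553 ≈ 0.333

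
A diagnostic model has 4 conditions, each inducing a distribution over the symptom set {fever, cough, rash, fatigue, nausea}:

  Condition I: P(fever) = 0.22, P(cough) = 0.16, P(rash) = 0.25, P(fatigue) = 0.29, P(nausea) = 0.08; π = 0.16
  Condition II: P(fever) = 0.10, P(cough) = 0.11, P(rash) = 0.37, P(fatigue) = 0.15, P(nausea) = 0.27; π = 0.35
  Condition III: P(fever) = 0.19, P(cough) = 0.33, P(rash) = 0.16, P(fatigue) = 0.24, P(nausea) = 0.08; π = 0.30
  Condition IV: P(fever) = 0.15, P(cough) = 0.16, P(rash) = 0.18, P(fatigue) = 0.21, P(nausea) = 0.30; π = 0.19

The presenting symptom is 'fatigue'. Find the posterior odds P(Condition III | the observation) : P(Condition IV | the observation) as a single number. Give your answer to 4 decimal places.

1.8045

The posterior odds equal the prior odds times the likelihood ratio: (π_i/π_j)·(f_i(x)/f_j(x)).
Evaluate each component's likelihood at the observed value:
  p_I = 0.29
  p_II = 0.15
  p_III = 0.24
  p_IV = 0.21
Odds = (0.30/0.19) × (0.24/0.21) = 1.57895 × 1.14286 ≈ 1.8045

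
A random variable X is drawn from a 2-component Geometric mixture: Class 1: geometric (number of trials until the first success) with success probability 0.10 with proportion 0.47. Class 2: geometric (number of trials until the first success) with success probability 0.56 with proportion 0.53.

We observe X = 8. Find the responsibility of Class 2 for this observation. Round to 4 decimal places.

0.0404

By Bayes' theorem, P(k | x) = P(Z=k) f_k(x) / Σ_j P(Z=j) f_j(x).
Evaluate each component's likelihood at the observed value:
  p_1 = 0.0478297
  p_2 = 0.00178796
Unnormalised posteriors:
  P(Z=1)·p_1 = 0.47 × 0.0478297 = 0.02248
  P(Z=2)·p_2 = 0.53 × 0.00178796 = 0.000947617
Denominator: 0.02248 + 0.000947617 = 0.0234276
P(Class 2 | 8) = 0.000947617 / 0.0234276 ≈ 0.0404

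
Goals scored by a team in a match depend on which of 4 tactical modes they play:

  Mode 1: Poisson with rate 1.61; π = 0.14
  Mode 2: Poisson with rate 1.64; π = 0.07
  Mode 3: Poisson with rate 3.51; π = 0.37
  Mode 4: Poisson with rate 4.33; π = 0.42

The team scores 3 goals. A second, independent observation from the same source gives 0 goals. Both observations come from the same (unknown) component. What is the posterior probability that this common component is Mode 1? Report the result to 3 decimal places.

P(component k | x) = π_k·f_k(x) / marginal(x), where marginal(x) = Σ_j π_j·f_j(x).
Since both observations come from the same component, the likelihood for component k is f_k(x₁)·f_k(x₂).
  L_1 = [e^(−1.61)·1.61^3/3! = 0.139031] × [0.199888] = 0.0277906
  L_2 = [e^(−1.64)·1.64^3/3! = 0.142606] × [0.19398] = 0.0276627
  L_3 = [e^(−3.51)·3.51^3/3! = 0.215475] × [0.0298969] = 0.00644203
  L_4 = [e^(−4.33)·4.33^3/3! = 0.178163] × [0.0131675] = 0.00234597
Multiply by the mixture weights:
  π_1·L_1 = 0.14 × 0.0277906 = 0.00389069
  π_2·L_2 = 0.07 × 0.0276627 = 0.00193639
  π_3·L_3 = 0.37 × 0.00644203 = 0.00238355
  π_4·L_4 = 0.42 × 0.00234597 = 0.000985307
Marginal: 0.00389069 + 0.00193639 + 0.00238355 + 0.000985307 = 0.00919593
Responsibility of Mode 1: 0.00389069 / 0.00919593 ≈ 0.423

0.423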